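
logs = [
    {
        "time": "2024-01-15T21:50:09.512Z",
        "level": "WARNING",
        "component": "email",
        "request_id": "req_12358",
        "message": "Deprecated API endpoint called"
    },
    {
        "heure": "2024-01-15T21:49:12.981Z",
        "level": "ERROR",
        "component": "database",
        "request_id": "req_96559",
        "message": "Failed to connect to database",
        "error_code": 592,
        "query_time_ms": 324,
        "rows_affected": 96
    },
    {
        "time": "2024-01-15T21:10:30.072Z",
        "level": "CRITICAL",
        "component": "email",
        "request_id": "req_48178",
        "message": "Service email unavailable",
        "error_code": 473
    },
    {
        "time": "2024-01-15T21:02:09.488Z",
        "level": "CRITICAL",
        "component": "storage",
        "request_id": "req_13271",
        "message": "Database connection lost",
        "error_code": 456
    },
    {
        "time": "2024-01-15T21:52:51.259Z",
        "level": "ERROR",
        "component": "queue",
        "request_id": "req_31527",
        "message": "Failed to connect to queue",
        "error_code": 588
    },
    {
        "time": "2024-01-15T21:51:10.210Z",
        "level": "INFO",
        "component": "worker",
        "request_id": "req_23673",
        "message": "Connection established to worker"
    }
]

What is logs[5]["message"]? "Connection established to worker"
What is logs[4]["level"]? "ERROR"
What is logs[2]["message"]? "Service email unavailable"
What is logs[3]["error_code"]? 456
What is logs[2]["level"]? "CRITICAL"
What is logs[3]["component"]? "storage"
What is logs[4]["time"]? "2024-01-15T21:52:51.259Z"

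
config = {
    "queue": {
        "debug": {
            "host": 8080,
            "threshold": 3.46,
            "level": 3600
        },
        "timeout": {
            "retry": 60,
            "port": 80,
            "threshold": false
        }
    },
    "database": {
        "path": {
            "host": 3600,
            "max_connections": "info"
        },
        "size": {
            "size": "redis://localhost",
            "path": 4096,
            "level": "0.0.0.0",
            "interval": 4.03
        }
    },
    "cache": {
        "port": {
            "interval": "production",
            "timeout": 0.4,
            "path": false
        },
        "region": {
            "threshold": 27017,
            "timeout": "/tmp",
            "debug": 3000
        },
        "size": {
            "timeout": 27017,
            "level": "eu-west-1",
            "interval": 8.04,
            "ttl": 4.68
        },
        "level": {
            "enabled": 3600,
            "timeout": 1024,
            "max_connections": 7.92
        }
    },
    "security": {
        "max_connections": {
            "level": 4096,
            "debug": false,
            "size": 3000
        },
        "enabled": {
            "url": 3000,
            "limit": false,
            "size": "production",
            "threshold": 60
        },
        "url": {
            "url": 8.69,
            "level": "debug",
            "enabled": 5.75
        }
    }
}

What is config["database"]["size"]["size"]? "redis://localhost"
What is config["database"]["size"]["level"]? "0.0.0.0"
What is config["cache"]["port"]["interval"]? "production"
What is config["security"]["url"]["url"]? 8.69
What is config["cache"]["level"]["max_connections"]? 7.92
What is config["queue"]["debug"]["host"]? 8080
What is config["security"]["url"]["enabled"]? 5.75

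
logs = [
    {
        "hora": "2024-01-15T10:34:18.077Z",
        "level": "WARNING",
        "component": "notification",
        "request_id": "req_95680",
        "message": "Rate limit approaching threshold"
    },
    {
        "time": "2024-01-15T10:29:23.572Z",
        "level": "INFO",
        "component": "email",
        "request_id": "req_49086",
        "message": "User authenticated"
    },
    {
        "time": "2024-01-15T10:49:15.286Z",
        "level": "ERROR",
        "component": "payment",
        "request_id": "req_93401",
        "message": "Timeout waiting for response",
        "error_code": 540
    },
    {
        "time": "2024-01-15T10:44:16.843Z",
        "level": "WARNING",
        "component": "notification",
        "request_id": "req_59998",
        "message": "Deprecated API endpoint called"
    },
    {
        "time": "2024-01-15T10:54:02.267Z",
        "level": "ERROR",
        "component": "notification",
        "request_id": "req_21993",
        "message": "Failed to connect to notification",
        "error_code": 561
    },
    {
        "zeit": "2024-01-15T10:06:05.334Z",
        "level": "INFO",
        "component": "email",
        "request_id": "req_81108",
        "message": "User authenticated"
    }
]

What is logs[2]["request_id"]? "req_93401"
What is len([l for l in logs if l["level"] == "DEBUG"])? 0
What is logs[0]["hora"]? "2024-01-15T10:34:18.077Z"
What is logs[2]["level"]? "ERROR"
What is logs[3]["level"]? "WARNING"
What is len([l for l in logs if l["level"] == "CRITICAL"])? 0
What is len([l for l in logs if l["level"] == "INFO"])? 2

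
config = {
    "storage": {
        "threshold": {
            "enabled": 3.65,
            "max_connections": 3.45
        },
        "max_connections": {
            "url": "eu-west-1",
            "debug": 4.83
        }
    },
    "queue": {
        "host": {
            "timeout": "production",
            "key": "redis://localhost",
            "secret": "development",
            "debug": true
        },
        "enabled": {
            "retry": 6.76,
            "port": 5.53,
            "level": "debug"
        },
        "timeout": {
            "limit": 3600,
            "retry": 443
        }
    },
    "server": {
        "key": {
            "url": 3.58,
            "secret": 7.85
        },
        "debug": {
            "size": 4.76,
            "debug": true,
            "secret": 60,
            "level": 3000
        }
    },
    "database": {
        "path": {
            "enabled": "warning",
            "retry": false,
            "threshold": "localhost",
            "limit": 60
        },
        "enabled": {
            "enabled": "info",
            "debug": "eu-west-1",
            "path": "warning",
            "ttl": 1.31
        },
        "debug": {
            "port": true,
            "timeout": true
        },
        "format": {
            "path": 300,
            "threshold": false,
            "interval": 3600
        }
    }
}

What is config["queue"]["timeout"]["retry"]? 443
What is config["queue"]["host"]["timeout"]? "production"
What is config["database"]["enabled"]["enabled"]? "info"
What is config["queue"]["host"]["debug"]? True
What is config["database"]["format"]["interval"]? 3600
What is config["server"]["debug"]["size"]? 4.76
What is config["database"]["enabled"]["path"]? "warning"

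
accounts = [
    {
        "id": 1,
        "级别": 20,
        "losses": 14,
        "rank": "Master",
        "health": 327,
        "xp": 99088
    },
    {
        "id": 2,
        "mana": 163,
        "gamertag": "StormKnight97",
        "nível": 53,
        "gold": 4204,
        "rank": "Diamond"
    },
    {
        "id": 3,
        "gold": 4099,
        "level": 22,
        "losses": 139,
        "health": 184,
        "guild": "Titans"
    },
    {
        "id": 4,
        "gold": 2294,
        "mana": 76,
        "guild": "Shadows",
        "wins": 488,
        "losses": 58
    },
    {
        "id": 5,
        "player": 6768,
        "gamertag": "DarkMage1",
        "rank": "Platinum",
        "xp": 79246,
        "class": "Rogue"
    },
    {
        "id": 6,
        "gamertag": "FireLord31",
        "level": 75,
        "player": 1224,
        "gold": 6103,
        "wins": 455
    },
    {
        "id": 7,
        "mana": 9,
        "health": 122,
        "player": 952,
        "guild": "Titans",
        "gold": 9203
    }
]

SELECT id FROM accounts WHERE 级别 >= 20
[1]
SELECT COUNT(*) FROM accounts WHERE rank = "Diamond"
1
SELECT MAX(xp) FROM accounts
99088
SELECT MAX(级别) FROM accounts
20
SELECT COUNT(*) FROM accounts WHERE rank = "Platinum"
1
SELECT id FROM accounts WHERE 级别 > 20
[]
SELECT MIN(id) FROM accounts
1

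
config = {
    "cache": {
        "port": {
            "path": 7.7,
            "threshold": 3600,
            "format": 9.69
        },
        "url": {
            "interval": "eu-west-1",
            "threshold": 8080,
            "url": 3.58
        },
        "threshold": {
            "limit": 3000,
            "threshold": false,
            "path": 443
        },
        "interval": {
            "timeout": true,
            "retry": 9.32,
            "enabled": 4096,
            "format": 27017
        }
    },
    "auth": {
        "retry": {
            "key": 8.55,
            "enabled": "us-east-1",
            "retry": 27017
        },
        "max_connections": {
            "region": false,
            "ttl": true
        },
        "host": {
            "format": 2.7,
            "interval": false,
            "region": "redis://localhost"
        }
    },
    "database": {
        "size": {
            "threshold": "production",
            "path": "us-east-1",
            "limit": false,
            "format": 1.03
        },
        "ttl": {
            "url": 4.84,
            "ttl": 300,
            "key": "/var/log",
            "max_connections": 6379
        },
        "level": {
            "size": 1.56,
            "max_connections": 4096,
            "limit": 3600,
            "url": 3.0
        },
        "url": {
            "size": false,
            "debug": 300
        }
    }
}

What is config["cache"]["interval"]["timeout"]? True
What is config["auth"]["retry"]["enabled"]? "us-east-1"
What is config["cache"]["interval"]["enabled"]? 4096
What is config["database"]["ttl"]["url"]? 4.84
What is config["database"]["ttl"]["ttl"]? 300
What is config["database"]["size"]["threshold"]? "production"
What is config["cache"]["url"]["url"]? 3.58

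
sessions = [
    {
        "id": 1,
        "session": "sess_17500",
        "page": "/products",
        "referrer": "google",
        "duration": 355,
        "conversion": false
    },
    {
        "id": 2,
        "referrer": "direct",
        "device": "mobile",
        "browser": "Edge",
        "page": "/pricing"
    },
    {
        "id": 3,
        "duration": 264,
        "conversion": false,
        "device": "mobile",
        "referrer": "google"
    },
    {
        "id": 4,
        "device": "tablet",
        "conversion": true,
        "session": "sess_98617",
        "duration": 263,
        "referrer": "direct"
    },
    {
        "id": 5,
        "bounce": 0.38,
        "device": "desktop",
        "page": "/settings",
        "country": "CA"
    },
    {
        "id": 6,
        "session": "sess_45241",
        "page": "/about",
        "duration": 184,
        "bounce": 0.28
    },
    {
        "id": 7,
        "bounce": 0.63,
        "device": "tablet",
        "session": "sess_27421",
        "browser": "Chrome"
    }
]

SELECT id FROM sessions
[1, 2, 3, 4, 5, 6, 7]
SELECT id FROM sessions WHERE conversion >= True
[4]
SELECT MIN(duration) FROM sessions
184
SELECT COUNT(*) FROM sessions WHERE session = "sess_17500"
1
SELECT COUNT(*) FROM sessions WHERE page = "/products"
1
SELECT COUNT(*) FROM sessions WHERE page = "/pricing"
1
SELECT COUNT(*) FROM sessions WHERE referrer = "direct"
2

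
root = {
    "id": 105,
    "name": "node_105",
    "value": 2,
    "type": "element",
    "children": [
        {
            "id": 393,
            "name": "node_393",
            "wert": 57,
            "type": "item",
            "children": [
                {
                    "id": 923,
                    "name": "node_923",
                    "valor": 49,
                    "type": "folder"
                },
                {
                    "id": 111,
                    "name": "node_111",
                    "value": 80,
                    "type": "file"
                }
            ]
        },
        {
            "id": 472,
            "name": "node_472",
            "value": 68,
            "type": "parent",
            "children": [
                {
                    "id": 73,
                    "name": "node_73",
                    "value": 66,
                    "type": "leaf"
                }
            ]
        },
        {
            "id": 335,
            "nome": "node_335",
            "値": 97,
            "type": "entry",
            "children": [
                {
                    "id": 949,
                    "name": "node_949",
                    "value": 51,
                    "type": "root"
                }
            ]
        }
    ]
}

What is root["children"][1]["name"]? "node_472"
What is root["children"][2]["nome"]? "node_335"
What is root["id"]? 105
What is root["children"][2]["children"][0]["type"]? "root"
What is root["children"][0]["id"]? 393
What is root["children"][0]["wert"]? 57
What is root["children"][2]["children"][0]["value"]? 51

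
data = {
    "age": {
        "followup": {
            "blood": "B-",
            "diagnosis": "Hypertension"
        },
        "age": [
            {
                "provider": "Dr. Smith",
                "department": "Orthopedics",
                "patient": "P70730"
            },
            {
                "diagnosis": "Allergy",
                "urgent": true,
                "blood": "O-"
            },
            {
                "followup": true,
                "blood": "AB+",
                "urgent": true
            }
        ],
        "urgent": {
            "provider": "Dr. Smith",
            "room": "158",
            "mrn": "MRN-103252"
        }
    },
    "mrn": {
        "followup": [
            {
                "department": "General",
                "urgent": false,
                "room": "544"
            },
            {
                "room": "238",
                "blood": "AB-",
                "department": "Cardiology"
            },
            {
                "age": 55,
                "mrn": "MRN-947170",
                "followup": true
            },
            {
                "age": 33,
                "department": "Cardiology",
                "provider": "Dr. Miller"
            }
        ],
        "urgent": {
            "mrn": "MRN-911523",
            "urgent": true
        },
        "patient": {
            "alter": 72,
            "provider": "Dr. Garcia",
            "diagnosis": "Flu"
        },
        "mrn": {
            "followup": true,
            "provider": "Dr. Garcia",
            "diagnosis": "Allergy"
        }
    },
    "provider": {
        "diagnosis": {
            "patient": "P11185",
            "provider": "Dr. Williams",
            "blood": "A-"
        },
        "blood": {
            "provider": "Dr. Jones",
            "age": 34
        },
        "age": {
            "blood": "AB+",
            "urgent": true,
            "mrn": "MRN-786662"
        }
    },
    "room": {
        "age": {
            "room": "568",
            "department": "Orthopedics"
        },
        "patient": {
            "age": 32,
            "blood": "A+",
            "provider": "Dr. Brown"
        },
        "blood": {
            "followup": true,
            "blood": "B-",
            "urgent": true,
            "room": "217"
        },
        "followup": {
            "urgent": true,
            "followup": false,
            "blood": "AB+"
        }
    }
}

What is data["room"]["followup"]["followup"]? False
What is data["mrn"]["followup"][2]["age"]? 55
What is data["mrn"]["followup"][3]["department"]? "Cardiology"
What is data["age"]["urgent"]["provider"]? "Dr. Smith"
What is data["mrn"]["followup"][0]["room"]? "544"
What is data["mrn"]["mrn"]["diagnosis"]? "Allergy"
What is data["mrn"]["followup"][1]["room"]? "238"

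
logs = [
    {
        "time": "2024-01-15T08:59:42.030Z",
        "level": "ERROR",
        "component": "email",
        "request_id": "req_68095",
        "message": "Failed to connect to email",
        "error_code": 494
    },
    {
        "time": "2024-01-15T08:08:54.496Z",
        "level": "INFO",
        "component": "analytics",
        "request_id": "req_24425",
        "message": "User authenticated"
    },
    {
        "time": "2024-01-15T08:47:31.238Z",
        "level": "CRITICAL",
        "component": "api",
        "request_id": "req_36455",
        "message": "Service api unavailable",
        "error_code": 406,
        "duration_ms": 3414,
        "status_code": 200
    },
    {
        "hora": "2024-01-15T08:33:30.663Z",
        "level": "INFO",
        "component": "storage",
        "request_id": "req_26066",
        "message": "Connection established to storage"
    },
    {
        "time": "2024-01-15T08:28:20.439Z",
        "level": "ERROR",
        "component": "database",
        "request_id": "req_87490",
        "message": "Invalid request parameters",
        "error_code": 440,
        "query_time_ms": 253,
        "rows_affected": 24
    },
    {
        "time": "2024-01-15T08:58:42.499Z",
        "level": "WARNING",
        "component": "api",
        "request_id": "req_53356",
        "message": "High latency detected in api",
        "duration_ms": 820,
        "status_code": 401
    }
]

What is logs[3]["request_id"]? "req_26066"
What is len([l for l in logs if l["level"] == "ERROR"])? 2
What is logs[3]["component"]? "storage"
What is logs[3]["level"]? "INFO"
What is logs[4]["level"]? "ERROR"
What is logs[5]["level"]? "WARNING"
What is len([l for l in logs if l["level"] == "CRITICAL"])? 1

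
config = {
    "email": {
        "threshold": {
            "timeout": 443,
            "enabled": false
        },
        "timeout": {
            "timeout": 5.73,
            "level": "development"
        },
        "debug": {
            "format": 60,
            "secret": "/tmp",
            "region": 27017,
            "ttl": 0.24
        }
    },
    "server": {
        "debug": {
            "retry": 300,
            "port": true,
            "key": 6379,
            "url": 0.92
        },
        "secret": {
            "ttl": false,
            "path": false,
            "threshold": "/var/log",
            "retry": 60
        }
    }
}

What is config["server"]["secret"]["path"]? False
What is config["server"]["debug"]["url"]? 0.92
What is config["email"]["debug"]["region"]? 27017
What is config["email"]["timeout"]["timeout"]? 5.73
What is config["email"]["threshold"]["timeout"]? 443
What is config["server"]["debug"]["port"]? True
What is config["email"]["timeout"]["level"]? "development"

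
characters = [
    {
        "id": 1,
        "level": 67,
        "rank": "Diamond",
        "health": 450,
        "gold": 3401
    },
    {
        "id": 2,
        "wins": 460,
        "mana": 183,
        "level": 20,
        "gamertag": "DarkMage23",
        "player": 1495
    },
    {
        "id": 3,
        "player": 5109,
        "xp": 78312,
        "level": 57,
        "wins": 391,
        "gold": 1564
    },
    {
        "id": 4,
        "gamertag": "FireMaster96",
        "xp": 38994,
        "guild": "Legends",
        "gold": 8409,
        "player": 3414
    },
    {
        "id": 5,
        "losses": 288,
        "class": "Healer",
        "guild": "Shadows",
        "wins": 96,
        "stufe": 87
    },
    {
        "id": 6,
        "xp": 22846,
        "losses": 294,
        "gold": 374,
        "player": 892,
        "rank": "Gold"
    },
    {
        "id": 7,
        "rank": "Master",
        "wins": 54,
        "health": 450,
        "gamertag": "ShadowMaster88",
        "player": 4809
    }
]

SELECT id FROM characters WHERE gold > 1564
[1, 4]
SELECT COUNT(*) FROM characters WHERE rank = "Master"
1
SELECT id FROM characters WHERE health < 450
[]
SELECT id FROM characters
[1, 2, 3, 4, 5, 6, 7]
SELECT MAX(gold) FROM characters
8409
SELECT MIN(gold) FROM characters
374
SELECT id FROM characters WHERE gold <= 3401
[1, 3, 6]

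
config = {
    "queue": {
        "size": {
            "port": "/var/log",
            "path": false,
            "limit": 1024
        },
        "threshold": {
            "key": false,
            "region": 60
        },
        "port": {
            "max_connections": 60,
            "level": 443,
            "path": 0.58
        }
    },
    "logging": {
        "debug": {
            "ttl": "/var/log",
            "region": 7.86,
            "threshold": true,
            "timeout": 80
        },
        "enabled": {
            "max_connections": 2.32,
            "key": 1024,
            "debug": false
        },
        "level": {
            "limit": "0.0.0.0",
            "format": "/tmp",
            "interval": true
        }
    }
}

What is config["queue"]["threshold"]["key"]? False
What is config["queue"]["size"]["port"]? "/var/log"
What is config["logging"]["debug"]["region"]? 7.86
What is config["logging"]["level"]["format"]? "/tmp"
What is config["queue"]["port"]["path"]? 0.58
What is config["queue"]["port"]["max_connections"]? 60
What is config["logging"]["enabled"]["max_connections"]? 2.32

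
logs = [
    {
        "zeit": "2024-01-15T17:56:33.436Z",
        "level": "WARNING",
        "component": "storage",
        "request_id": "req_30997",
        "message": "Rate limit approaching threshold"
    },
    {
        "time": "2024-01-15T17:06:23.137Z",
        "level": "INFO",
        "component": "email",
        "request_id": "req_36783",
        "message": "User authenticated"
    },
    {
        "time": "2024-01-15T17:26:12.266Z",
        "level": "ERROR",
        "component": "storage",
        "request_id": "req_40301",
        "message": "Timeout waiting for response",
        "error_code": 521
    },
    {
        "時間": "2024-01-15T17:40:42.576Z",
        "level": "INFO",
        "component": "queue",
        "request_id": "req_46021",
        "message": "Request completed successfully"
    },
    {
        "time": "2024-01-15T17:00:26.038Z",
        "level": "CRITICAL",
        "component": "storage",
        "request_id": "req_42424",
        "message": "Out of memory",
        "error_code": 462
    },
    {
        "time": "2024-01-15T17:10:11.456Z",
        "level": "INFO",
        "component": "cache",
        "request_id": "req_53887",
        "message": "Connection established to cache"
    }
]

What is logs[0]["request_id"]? "req_30997"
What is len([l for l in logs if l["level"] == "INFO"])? 3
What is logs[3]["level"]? "INFO"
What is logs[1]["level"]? "INFO"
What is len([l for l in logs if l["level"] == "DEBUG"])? 0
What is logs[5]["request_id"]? "req_53887"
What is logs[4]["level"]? "CRITICAL"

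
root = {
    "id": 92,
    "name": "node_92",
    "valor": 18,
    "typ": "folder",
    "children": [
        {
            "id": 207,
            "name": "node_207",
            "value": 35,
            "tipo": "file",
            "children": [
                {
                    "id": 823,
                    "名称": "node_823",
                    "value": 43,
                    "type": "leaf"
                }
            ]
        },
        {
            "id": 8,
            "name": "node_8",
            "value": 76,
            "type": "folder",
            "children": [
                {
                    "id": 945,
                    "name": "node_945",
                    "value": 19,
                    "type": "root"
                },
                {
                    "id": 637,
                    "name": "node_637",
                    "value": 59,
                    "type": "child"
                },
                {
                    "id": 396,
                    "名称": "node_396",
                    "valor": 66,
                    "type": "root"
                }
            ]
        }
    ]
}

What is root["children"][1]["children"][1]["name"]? "node_637"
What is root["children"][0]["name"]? "node_207"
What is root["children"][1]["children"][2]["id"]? 396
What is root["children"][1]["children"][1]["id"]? 637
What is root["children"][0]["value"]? 35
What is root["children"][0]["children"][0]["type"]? "leaf"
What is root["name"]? "node_92"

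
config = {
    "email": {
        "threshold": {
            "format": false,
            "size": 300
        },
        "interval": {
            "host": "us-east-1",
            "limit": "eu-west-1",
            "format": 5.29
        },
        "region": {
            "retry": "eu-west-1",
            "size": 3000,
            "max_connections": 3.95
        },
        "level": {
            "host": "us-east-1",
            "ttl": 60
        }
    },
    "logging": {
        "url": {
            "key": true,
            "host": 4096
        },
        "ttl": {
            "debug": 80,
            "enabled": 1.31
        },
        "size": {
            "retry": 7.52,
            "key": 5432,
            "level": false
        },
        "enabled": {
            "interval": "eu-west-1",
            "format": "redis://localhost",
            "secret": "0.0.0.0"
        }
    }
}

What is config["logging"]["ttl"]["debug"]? 80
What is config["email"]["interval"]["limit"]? "eu-west-1"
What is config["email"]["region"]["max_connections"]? 3.95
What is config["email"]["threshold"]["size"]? 300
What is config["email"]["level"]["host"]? "us-east-1"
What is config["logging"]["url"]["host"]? 4096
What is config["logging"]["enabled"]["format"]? "redis://localhost"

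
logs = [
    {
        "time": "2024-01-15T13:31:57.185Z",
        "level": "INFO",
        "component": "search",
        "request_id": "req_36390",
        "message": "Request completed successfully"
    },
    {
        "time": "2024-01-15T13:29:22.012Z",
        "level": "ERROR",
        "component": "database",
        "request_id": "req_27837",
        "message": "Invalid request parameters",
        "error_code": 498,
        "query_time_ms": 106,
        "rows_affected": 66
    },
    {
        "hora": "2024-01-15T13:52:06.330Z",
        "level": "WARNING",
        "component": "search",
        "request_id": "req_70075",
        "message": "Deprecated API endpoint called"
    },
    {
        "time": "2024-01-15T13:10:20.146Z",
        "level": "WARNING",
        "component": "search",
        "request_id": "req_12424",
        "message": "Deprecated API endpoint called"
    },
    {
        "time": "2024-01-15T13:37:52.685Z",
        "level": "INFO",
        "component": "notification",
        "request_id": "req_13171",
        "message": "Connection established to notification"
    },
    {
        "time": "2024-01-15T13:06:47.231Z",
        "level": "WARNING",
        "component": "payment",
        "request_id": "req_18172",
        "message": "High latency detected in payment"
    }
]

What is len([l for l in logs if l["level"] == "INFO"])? 2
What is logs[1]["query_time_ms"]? 106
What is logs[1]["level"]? "ERROR"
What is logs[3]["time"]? "2024-01-15T13:10:20.146Z"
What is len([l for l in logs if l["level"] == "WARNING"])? 3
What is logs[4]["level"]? "INFO"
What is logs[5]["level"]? "WARNING"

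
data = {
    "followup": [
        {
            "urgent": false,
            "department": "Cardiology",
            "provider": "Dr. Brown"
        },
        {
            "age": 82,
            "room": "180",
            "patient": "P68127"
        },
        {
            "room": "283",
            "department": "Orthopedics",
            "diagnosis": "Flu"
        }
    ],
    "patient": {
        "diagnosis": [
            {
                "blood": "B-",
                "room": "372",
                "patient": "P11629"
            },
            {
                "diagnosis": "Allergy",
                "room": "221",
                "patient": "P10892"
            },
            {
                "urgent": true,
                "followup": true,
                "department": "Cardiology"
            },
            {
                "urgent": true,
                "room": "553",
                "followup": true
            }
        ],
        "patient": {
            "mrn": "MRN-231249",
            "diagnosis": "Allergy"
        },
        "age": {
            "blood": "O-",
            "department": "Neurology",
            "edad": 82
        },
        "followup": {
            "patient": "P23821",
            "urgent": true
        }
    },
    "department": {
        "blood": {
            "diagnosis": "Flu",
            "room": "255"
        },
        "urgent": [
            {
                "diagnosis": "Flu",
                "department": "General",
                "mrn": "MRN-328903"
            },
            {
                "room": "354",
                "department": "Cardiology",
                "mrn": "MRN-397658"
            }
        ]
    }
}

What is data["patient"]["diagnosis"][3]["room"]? "553"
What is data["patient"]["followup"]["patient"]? "P23821"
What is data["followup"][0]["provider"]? "Dr. Brown"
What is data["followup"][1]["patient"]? "P68127"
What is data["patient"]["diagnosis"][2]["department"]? "Cardiology"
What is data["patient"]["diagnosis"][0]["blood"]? "B-"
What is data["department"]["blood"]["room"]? "255"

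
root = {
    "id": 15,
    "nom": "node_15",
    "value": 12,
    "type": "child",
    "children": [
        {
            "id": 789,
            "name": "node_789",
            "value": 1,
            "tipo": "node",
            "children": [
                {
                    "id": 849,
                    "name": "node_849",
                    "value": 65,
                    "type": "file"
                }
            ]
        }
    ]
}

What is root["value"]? 12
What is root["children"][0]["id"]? 789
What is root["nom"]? "node_15"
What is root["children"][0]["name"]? "node_789"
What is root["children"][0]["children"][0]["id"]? 849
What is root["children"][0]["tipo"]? "node"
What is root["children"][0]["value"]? 1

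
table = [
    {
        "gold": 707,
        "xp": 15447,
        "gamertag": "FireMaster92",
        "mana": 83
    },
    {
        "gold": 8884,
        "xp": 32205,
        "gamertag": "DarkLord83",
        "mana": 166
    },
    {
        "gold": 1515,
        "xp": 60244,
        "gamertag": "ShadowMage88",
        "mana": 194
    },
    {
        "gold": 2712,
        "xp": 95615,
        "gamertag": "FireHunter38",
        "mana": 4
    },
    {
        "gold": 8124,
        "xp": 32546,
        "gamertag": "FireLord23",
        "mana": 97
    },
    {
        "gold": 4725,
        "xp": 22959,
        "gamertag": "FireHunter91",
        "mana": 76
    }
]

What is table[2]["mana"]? 194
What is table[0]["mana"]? 83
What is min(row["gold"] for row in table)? 707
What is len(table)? 6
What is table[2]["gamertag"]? "ShadowMage88"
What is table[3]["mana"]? 4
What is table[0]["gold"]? 707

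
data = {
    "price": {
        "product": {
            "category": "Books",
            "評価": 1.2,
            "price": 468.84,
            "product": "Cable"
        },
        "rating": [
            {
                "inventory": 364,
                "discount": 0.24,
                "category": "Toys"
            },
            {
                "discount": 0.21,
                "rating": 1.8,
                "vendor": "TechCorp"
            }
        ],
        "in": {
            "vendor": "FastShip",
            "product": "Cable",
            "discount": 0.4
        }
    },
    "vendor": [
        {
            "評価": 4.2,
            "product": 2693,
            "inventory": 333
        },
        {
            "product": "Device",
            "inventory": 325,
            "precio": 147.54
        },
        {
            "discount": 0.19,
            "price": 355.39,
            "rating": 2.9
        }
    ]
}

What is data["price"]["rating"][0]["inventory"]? 364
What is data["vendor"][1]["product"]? "Device"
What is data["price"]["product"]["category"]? "Books"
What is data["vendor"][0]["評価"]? 4.2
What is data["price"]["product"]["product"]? "Cable"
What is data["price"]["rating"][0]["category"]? "Toys"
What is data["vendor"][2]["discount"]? 0.19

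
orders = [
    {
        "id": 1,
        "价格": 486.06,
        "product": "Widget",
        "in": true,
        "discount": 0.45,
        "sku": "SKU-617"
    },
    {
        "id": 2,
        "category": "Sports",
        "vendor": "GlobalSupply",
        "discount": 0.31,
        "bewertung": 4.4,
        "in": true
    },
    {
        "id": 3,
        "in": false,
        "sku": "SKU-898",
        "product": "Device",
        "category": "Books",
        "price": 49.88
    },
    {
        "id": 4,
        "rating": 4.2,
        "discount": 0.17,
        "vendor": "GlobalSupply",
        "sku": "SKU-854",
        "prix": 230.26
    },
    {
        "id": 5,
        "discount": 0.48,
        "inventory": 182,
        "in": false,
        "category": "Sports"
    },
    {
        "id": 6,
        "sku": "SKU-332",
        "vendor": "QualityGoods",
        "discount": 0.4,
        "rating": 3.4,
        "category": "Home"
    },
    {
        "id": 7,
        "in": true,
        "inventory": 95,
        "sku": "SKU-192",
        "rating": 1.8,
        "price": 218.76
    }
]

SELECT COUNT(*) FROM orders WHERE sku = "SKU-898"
1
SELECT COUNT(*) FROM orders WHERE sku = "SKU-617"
1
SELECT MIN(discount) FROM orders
0.17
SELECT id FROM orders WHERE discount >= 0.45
[1, 5]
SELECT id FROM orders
[1, 2, 3, 4, 5, 6, 7]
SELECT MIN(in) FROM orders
False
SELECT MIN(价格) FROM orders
486.06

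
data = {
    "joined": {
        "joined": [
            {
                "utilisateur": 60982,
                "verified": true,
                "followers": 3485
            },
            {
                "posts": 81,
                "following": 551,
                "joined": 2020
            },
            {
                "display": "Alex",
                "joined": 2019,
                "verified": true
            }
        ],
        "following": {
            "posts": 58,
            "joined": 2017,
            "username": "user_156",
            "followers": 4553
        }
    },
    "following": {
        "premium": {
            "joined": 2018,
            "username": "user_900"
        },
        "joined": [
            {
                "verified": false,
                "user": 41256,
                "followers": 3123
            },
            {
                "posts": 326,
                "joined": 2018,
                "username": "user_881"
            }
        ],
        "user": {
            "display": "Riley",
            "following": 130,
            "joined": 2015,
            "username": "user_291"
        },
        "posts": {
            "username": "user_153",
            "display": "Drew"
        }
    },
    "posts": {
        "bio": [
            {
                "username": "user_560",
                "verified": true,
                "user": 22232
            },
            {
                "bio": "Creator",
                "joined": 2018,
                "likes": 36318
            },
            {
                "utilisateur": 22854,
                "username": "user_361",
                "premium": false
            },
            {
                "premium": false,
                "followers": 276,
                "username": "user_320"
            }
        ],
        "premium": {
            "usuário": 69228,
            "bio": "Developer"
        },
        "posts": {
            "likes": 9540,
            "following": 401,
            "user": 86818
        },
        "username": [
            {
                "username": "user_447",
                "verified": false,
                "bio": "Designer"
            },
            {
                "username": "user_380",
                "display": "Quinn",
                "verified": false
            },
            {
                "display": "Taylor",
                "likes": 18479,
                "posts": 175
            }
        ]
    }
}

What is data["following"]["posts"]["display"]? "Drew"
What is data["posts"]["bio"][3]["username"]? "user_320"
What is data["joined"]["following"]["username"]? "user_156"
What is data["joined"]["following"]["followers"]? 4553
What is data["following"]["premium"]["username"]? "user_900"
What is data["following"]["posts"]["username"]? "user_153"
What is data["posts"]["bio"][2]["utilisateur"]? 22854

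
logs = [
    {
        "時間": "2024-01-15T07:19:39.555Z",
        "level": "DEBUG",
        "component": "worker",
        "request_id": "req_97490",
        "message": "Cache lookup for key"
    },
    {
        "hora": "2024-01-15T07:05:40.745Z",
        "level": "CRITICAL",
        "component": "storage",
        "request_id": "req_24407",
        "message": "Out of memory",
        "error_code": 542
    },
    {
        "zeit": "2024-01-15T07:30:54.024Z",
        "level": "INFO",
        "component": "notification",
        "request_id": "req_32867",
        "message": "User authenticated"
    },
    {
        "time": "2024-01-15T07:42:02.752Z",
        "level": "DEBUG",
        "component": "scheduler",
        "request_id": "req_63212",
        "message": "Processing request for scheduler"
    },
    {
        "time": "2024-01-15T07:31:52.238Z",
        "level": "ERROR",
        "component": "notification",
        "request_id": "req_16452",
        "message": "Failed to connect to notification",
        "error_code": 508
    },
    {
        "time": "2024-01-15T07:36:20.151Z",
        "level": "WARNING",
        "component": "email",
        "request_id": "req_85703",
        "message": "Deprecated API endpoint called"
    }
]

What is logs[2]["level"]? "INFO"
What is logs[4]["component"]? "notification"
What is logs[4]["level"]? "ERROR"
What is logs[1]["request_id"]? "req_24407"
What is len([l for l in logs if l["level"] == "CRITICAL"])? 1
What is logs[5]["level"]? "WARNING"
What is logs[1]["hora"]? "2024-01-15T07:05:40.745Z"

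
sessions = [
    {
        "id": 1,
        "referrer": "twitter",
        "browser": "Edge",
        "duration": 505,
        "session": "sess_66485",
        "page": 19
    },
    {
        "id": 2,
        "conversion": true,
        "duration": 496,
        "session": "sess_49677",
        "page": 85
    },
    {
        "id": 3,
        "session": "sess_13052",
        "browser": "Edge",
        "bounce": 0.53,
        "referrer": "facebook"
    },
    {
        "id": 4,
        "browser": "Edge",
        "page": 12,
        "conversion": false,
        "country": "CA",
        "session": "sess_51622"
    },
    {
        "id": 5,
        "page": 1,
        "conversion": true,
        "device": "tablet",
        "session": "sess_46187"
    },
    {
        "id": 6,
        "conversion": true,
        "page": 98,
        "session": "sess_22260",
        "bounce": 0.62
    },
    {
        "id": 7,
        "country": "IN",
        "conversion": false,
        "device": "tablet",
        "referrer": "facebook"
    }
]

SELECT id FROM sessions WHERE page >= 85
[2, 6]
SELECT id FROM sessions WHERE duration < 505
[2]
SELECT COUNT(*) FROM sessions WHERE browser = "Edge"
3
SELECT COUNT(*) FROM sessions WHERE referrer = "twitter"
1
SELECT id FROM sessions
[1, 2, 3, 4, 5, 6, 7]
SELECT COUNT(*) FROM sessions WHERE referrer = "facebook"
2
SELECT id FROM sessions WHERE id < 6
[1, 2, 3, 4, 5]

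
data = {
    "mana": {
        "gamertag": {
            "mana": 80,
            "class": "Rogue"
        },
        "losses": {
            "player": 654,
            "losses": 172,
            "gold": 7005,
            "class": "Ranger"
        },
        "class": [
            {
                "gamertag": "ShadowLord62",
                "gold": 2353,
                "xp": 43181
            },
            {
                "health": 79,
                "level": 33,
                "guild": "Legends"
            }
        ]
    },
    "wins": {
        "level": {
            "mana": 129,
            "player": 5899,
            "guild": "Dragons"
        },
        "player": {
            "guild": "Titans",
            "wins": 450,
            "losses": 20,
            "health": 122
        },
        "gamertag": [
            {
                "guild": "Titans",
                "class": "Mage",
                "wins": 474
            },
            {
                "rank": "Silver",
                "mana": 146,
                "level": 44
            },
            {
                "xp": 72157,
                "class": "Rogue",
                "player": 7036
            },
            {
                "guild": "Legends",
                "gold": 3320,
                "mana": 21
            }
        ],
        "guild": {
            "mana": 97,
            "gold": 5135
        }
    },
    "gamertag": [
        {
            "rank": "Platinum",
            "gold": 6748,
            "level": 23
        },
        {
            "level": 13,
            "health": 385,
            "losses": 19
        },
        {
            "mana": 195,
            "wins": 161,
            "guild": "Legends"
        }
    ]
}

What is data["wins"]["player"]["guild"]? "Titans"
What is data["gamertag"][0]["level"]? 23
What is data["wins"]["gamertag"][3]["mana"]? 21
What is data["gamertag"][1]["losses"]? 19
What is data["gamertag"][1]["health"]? 385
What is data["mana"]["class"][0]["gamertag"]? "ShadowLord62"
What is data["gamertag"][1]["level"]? 13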